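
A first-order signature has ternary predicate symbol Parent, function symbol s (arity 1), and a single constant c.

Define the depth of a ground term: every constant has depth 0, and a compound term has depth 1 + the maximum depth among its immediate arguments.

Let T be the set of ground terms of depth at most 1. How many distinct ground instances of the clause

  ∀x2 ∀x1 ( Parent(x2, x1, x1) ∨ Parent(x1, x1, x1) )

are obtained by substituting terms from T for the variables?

4

Ground terms of depth ≤ 1:
  Write N_k for the number of ground terms of depth ≤ k. A term of depth ≤ k is either a constant or a function symbol applied to arguments of depth ≤ k−1, so N_k = 1 + N_{k-1}.
  N_0 = 1
  N_1 = 1 + 1 = 2
So there are 2 ground terms available for substitution.
Each of x2, x1 ranges independently over the available ground terms, and distinct assignments produce distinct instances.
Number of ground instances = 2^2 = 4.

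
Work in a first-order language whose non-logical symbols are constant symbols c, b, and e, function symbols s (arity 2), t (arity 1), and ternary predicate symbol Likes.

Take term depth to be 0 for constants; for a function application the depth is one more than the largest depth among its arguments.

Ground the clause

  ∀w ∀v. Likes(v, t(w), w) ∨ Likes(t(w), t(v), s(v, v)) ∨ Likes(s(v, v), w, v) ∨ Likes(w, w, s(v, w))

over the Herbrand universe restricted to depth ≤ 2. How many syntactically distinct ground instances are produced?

Ground terms of depth ≤ 2:
  If N_k denotes the number of depth-≤k ground terms, the 3 constants give N_0 = 3, and each function symbol of arity r contributes N_{k-1}^r new terms at level k: N_k = 3 + N_{k-1}^2 + N_{k-1}.
  N_0 = 3
  N_1 = 3 + 3^2 + 3 = 15
  N_2 = 3 + 15^2 + 15 = 243
So there are 243 ground terms available for substitution.
There are 2 variables to instantiate (w, v), each occurring in at least one literal, so different choices give different ground instances.
Number of ground instances = 243^2 = 59049.

59049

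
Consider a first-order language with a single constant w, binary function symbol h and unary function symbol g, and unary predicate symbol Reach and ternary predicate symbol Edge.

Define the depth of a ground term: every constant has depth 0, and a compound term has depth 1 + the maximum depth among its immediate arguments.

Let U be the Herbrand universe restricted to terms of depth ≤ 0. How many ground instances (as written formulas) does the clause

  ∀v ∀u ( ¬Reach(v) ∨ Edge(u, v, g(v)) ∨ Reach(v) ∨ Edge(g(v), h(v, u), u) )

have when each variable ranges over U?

Ground terms of depth ≤ 0:
  Let N_k = |{terms of depth ≤ k}|. Then N_0 = 1 and N_k = 1 + N_{k-1}^2 + N_{k-1} for k ≥ 1 (one summand per function symbol, arity giving the exponent).
  N_0 = 1
  Explicitly: w.
So there is exactly 1 ground term available for substitution.
The body mentions every one of the 2 quantified variables; since ground terms form a free algebra, no two substitutions collapse to the same formula.
Number of ground instances = 1^2 = 1.

1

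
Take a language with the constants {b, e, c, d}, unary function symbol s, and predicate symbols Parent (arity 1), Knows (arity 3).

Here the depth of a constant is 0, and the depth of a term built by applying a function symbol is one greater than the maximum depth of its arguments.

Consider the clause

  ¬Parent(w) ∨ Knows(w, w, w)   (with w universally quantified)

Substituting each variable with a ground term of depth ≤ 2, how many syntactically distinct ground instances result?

Ground terms of depth ≤ 2:
  Let N_k = |{terms of depth ≤ k}|. Then N_0 = 4 and N_k = 4 + N_{k-1} for k ≥ 1 (one summand per function symbol, arity giving the exponent).
  N_0 = 4
  N_1 = 4 + 4 = 8
  N_2 = 4 + 8 = 12
  Explicitly: b, e, c, d, s(b), s(e), s(c), s(d), s(s(b)), s(s(e)), s(s(c)), s(s(d)).
So there are 12 ground terms available for substitution.
The body mentions the single quantified variable w; since ground terms form a free algebra, no two substitutions collapse to the same formula.
Number of ground instances = 12.

12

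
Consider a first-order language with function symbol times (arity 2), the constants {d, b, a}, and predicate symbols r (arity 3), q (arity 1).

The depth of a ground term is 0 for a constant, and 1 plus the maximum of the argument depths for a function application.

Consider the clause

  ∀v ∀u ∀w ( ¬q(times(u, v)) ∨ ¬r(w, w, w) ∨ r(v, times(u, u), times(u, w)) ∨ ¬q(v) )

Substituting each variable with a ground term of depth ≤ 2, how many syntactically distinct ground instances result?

3176523

Ground terms of depth ≤ 2:
  Let N_k = |{terms of depth ≤ k}|. Then N_0 = 3 and N_k = 3 + N_{k-1}^2 for k ≥ 1 (one summand per function symbol, arity giving the exponent).
  N_0 = 3
  N_1 = 3 + 3^2 = 12
  N_2 = 3 + 12^2 = 147
So there are 147 ground terms available for substitution.
Each of v, u, w ranges independently over the available ground terms, and distinct assignments produce distinct instances.
Number of ground instances = 147^3 = 3176523.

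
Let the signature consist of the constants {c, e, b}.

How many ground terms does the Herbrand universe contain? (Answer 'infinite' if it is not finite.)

There are no function symbols, so every ground term is one of the 3 constants.
The Herbrand universe is {c, e, b}, which is finite with 3 elements.

3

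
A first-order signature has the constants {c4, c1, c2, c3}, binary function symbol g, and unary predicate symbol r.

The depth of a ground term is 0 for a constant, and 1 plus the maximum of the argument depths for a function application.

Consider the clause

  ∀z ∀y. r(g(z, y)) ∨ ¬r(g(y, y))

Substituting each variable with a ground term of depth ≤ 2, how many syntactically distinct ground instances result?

Ground terms of depth ≤ 2:
  Write N_k for the number of ground terms of depth ≤ k. A term of depth ≤ k is either a constant or a function symbol applied to arguments of depth ≤ k−1, so N_k = 4 + N_{k-1}^2.
  N_0 = 4
  N_1 = 4 + 4^2 = 20
  N_2 = 4 + 20^2 = 404
So there are 404 ground terms available for substitution.
Each of z, y ranges independently over the available ground terms, and distinct assignments produce distinct instances.
Number of ground instances = 404^2 = 163216.

163216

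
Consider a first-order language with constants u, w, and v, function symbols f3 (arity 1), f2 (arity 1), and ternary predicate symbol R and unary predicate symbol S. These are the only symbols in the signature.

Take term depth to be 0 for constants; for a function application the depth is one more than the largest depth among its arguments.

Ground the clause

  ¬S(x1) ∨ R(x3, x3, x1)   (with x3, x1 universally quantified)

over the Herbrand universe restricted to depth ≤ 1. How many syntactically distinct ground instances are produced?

81

Ground terms of depth ≤ 1:
  Write N_k for the number of ground terms of depth ≤ k. A term of depth ≤ k is either a constant or a function symbol applied to arguments of depth ≤ k−1, so N_k = 3 + N_{k-1} + N_{k-1}.
  N_0 = 3
  N_1 = 3 + 3 + 3 = 9
So there are 9 ground terms available for substitution.
Each of x3, x1 ranges independently over the available ground terms, and distinct assignments produce distinct instances.
Number of ground instances = 9^2 = 81.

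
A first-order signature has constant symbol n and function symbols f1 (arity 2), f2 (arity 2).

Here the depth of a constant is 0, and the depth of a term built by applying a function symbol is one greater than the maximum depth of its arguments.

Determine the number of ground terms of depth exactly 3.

If N_k denotes the number of depth-≤k ground terms, the 1 constant gives N_0 = 1, and each function symbol of arity r contributes N_{k-1}^r new terms at level k: N_k = 1 + N_{k-1}^2 + N_{k-1}^2.
N_0 = 1
N_1 = 1 + 1^2 + 1^2 = 3
N_2 = 1 + 3^2 + 3^2 = 19
N_3 = 1 + 19^2 + 19^2 = 723
Terms of depth exactly 3: N_3 − N_2 = 723 − 19 = 704.

704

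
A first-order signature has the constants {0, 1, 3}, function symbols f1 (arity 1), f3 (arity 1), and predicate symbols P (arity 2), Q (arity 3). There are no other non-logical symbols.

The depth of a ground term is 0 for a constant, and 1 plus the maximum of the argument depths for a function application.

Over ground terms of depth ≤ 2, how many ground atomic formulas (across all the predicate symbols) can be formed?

First count ground terms of depth ≤ 2.
Let N_k = |{terms of depth ≤ k}|. Then N_0 = 3 and N_k = 3 + N_{k-1} + N_{k-1} for k ≥ 1 (one summand per function symbol, arity giving the exponent).
N_0 = 3
N_1 = 3 + 3 + 3 = 9
N_2 = 3 + 9 + 9 = 21
So |H| = 21.
A ground atom is a predicate applied to a tuple of terms from H, so the count is the sum over predicates of |H|^arity:
  P: 21^2 = 441;  Q: 21^3 = 9261
Total ground atoms: 441 + 9261 = 9702.

9702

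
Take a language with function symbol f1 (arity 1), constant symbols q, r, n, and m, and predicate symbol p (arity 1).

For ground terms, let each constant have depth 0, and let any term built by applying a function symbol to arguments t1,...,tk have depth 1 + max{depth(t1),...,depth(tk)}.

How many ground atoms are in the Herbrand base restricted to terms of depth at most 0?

First count ground terms of depth ≤ 0.
Let N_k = |{terms of depth ≤ k}|. Then N_0 = 4 and N_k = 4 + N_{k-1} for k ≥ 1 (one summand per function symbol, arity giving the exponent).
N_0 = 4
Explicitly: q, r, n, m.
So |H| = 4.
Each predicate of arity r yields |H|^r ground atoms (one per choice of an r-tuple from H):
  p: 4
Total ground atoms: 4.

4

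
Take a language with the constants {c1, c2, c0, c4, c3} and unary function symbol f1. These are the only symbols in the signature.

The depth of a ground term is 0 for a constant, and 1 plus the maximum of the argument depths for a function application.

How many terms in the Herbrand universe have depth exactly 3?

5

Write N_k for the number of ground terms of depth ≤ k. A term of depth ≤ k is either a constant or a function symbol applied to arguments of depth ≤ k−1, so N_k = 5 + N_{k-1}.
N_0 = 5
N_1 = 5 + 5 = 10
N_2 = 5 + 10 = 15
N_3 = 5 + 15 = 20
Terms of depth exactly 3: N_3 − N_2 = 20 − 15 = 5.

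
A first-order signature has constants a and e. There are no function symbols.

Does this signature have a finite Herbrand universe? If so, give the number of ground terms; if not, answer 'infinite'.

2

There are no function symbols, so every ground term is one of the 2 constants.
The Herbrand universe is {a, e}, which is finite with 2 elements.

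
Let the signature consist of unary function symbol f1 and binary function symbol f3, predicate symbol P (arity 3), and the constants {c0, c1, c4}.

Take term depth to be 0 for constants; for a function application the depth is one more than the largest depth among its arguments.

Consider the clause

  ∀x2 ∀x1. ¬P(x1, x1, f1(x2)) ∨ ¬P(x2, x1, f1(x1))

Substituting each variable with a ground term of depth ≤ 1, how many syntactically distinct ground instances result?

Ground terms of depth ≤ 1:
  Write N_k for the number of ground terms of depth ≤ k. A term of depth ≤ k is either a constant or a function symbol applied to arguments of depth ≤ k−1, so N_k = 3 + N_{k-1} + N_{k-1}^2.
  N_0 = 3
  N_1 = 3 + 3 + 3^2 = 15
So there are 15 ground terms available for substitution.
The clause has 2 distinct variables (x2, x1), each appearing in the body. In the free term algebra distinct substitutions yield syntactically distinct ground instances.
Number of ground instances = 15^2 = 225.

225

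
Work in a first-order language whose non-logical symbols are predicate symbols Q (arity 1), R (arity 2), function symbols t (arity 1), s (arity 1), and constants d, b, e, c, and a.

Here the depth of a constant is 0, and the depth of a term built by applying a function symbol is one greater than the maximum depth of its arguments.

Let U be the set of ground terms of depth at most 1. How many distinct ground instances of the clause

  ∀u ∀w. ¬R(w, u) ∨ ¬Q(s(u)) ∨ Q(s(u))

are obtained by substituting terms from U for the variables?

Ground terms of depth ≤ 1:
  If N_k denotes the number of depth-≤k ground terms, the 5 constants give N_0 = 5, and each function symbol of arity r contributes N_{k-1}^r new terms at level k: N_k = 5 + N_{k-1} + N_{k-1}.
  N_0 = 5
  N_1 = 5 + 5 + 5 = 15
So there are 15 ground terms available for substitution.
The body mentions every one of the 2 quantified variables; since ground terms form a free algebra, no two substitutions collapse to the same formula.
Number of ground instances = 15^2 = 225.

225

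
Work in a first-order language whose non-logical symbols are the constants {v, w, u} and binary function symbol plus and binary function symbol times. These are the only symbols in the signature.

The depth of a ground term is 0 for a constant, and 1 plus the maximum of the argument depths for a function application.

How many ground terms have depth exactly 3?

If N_k denotes the number of depth-≤k ground terms, the 3 constants give N_0 = 3, and each function symbol of arity r contributes N_{k-1}^r new terms at level k: N_k = 3 + N_{k-1}^2 + N_{k-1}^2.
N_0 = 3
N_1 = 3 + 3^2 + 3^2 = 21
N_2 = 3 + 21^2 + 21^2 = 885
N_3 = 3 + 885^2 + 885^2 = 1566453
Terms of depth exactly 3: N_3 − N_2 = 1566453 − 885 = 1565568.

1565568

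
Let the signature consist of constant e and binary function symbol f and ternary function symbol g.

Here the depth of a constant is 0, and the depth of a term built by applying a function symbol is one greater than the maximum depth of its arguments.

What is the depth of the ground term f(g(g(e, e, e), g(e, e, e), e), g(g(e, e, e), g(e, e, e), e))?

3

depth(g(e, e, e)) = 1 + max(0, 0, 0) = 1
depth(g(g(e, e, e), g(e, e, e), e)) = 1 + max(1, 1, 0) = 2
depth(f(g(g(e, e, e), g(e, e, e), e), g(g(e, e, e), g(e, e, e), e))) = 1 + max(2, 2) = 3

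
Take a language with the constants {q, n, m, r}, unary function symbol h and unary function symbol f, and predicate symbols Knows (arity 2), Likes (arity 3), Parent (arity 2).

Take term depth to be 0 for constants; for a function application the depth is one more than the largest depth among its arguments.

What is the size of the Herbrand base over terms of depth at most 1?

2016

First count ground terms of depth ≤ 1.
If N_k denotes the number of depth-≤k ground terms, the 4 constants give N_0 = 4, and each function symbol of arity r contributes N_{k-1}^r new terms at level k: N_k = 4 + N_{k-1} + N_{k-1}.
N_0 = 4
N_1 = 4 + 4 + 4 = 12
So |H| = 12.
For each predicate symbol, the number of ground atoms is |H| raised to its arity; summing:
  Knows: 12^2 = 144;  Likes: 12^3 = 1728;  Parent: 12^2 = 144
Total ground atoms: 144 + 1728 + 144 = 2016.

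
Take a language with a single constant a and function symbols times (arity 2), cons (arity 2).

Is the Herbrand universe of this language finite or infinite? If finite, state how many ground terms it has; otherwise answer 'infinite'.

The signature has at least one function symbol (times, arity 2) and at least one constant (a).
Iterating times gives infinitely many distinct ground terms: a, times(a, a), times(times(a, a), times(a, a)), ...
So the Herbrand universe is infinite.

infinite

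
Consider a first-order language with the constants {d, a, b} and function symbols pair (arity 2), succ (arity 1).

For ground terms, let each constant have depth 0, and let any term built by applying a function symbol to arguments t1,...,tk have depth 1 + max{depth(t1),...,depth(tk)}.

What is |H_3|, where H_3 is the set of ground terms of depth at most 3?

Count level by level. With function symbols pair/2, succ/1, the terms of depth ≤ k are the 3 constants together with each function applied to depth-≤(k−1) tuples, so N_k = 3 + N_{k-1}^2 + N_{k-1}.
N_0 = 3
N_1 = 3 + 3^2 + 3 = 15
N_2 = 3 + 15^2 + 15 = 243
N_3 = 3 + 243^2 + 243 = 59295

59295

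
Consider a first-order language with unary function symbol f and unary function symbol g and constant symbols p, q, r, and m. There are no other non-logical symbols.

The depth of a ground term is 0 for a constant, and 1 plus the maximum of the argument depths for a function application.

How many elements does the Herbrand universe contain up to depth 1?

If N_k denotes the number of depth-≤k ground terms, the 4 constants give N_0 = 4, and each function symbol of arity r contributes N_{k-1}^r new terms at level k: N_k = 4 + N_{k-1} + N_{k-1}.
N_0 = 4
N_1 = 4 + 4 + 4 = 12
Explicitly: p, q, r, m, f(p), f(q), f(r), f(m), g(p), g(q), g(r), g(m).

12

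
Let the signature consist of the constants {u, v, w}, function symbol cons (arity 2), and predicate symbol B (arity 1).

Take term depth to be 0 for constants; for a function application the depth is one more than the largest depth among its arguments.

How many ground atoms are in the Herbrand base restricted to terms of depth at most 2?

147

First count ground terms of depth ≤ 2.
Let N_k count ground terms of depth at most k. Each non-constant term of depth ≤ k is some function symbol applied to depth-≤(k−1) arguments, giving N_k = 3 + N_{k-1}^2.
N_0 = 3
N_1 = 3 + 3^2 = 12
N_2 = 3 + 12^2 = 147
So |H| = 147.
For each predicate symbol, the number of ground atoms is |H| raised to its arity; summing:
  B: 147
Total ground atoms: 147.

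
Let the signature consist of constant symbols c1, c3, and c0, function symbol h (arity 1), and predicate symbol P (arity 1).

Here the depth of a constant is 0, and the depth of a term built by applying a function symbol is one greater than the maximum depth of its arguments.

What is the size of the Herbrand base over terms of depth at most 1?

6

First count ground terms of depth ≤ 1.
Let N_k = |{terms of depth ≤ k}|. Then N_0 = 3 and N_k = 3 + N_{k-1} for k ≥ 1 (one summand per function symbol, arity giving the exponent).
N_0 = 3
N_1 = 3 + 3 = 6
Explicitly: c1, c3, c0, h(c1), h(c3), h(c0).
So |H| = 6.
For each predicate symbol, the number of ground atoms is |H| raised to its arity; summing:
  P: 6
Total ground atoms: 6.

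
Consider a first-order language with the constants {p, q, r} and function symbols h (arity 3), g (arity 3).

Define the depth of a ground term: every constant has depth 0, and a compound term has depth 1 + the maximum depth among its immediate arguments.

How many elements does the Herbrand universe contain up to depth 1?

57

Count level by level. With function symbols h/3, g/3, the terms of depth ≤ k are the 3 constants together with each function applied to depth-≤(k−1) tuples, so N_k = 3 + N_{k-1}^3 + N_{k-1}^3.
N_0 = 3
N_1 = 3 + 3^3 + 3^3 = 57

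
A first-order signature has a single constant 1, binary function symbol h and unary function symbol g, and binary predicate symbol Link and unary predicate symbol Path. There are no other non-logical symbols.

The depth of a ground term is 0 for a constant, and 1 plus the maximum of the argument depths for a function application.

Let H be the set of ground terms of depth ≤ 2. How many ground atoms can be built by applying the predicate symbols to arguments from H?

First count ground terms of depth ≤ 2.
Let N_k count ground terms of depth at most k. Each non-constant term of depth ≤ k is some function symbol applied to depth-≤(k−1) arguments, giving N_k = 1 + N_{k-1}^2 + N_{k-1}.
N_0 = 1
N_1 = 1 + 1^2 + 1 = 3
N_2 = 1 + 3^2 + 3 = 13
So |H| = 13.
For each predicate symbol, the number of ground atoms is |H| raised to its arity; summing:
  Link: 13^2 = 169;  Path: 13
Total ground atoms: 169 + 13 = 182.

182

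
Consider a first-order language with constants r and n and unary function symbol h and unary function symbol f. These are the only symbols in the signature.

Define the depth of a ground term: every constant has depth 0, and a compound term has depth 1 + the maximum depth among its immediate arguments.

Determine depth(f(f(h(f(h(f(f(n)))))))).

7

depth(f(n)) = 1 + depth(n) = 1 + 0 = 1
depth(f(f(n))) = 1 + depth(f(n)) = 1 + 1 = 2
depth(h(f(f(n)))) = 1 + depth(f(f(n))) = 1 + 2 = 3
depth(f(h(f(f(n))))) = 1 + depth(h(f(f(n)))) = 1 + 3 = 4
depth(h(f(h(f(f(n)))))) = 1 + depth(f(h(f(f(n))))) = 1 + 4 = 5
depth(f(h(f(h(f(f(n))))))) = 1 + depth(h(f(h(f(f(n)))))) = 1 + 5 = 6
depth(f(f(h(f(h(f(f(n)))))))) = 1 + depth(f(h(f(h(f(f(n))))))) = 1 + 6 = 7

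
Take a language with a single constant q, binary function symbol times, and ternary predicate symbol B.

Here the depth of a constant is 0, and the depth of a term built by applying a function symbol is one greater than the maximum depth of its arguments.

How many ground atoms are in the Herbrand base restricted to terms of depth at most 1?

8

First count ground terms of depth ≤ 1.
Count level by level. With function symbols times/2, the terms of depth ≤ k are the 1 constant together with each function applied to depth-≤(k−1) tuples, so N_k = 1 + N_{k-1}^2.
N_0 = 1
N_1 = 1 + 1^2 = 2
Explicitly: q, times(q, q).
So |H| = 2.
A ground atom is a predicate applied to a tuple of terms from H, so the count is the sum over predicates of |H|^arity:
  B: 2^3 = 8
Total ground atoms: 8.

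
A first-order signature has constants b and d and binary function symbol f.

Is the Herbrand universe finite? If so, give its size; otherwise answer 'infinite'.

The signature has at least one function symbol (f, arity 2) and at least one constant (b).
Iterating f gives infinitely many distinct ground terms: b, f(b, b), f(f(b, b), f(b, b)), ...
So the Herbrand universe is infinite.

infinite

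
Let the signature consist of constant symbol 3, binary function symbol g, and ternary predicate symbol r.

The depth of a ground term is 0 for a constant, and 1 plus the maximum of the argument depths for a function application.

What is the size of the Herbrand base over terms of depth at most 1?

8

First count ground terms of depth ≤ 1.
If N_k denotes the number of depth-≤k ground terms, the 1 constant gives N_0 = 1, and each function symbol of arity r contributes N_{k-1}^r new terms at level k: N_k = 1 + N_{k-1}^2.
N_0 = 1
N_1 = 1 + 1^2 = 2
So |H| = 2.
A ground atom is a predicate applied to a tuple of terms from H, so the count is the sum over predicates of |H|^arity:
  r: 2^3 = 8
Total ground atoms: 8.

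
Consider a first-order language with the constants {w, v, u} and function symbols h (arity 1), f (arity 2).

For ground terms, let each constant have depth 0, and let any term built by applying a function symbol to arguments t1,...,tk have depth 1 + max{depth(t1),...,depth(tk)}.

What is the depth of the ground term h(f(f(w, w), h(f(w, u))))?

depth(f(w, w)) = 1 + max(0, 0) = 1
depth(f(w, u)) = 1 + max(0, 0) = 1
depth(h(f(w, u))) = 1 + depth(f(w, u)) = 1 + 1 = 2
depth(f(f(w, w), h(f(w, u)))) = 1 + max(1, 2) = 3
depth(h(f(f(w, w), h(f(w, u))))) = 1 + depth(f(f(w, w), h(f(w, u)))) = 1 + 3 = 4

4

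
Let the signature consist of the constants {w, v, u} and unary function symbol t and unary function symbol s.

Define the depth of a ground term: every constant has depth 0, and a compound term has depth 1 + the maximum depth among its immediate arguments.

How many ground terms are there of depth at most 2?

21

If N_k denotes the number of depth-≤k ground terms, the 3 constants give N_0 = 3, and each function symbol of arity r contributes N_{k-1}^r new terms at level k: N_k = 3 + N_{k-1} + N_{k-1}.
N_0 = 3
N_1 = 3 + 3 + 3 = 9
N_2 = 3 + 9 + 9 = 21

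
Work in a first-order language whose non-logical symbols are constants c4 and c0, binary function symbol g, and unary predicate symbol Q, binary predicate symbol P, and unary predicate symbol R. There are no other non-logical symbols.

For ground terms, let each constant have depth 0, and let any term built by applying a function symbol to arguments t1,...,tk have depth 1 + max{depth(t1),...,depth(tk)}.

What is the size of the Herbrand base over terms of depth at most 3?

First count ground terms of depth ≤ 3.
Let N_k = |{terms of depth ≤ k}|. Then N_0 = 2 and N_k = 2 + N_{k-1}^2 for k ≥ 1 (one summand per function symbol, arity giving the exponent).
N_0 = 2
N_1 = 2 + 2^2 = 6
N_2 = 2 + 6^2 = 38
N_3 = 2 + 38^2 = 1446
So |H| = 1446.
For each predicate symbol, the number of ground atoms is |H| raised to its arity; summing:
  Q: 1446;  P: 1446^2 = 2090916;  R: 1446
Total ground atoms: 1446 + 2090916 + 1446 = 2093808.

2093808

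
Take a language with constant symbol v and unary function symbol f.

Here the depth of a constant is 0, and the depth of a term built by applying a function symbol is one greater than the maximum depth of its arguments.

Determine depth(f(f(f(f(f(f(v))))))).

depth(f(v)) = 1 + depth(v) = 1 + 0 = 1
depth(f(f(v))) = 1 + depth(f(v)) = 1 + 1 = 2
depth(f(f(f(v)))) = 1 + depth(f(f(v))) = 1 + 2 = 3
depth(f(f(f(f(v))))) = 1 + depth(f(f(f(v)))) = 1 + 3 = 4
depth(f(f(f(f(f(v)))))) = 1 + depth(f(f(f(f(v))))) = 1 + 4 = 5
depth(f(f(f(f(f(f(v))))))) = 1 + depth(f(f(f(f(f(v)))))) = 1 + 5 = 6

6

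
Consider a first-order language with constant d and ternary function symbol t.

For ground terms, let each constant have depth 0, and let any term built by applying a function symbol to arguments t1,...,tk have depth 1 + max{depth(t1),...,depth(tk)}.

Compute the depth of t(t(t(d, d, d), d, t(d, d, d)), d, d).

depth(t(d, d, d)) = 1 + max(0, 0, 0) = 1
depth(t(t(d, d, d), d, t(d, d, d))) = 1 + max(1, 0, 1) = 2
depth(t(t(t(d, d, d), d, t(d, d, d)), d, d)) = 1 + max(2, 0, 0) = 3

3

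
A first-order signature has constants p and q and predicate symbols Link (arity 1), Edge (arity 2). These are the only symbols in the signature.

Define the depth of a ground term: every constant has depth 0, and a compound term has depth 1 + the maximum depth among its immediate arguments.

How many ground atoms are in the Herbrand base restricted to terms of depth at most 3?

6

First count ground terms of depth ≤ 3.
With no function symbols every ground term is a constant, so there are exactly 2 ground terms at every depth bound.
N_0 = 2
N_1 = 2
N_2 = 2
N_3 = 2
So |H| = 2.
A ground atom is a predicate applied to a tuple of terms from H, so the count is the sum over predicates of |H|^arity:
  Link: 2;  Edge: 2^2 = 4
Total ground atoms: 2 + 4 = 6.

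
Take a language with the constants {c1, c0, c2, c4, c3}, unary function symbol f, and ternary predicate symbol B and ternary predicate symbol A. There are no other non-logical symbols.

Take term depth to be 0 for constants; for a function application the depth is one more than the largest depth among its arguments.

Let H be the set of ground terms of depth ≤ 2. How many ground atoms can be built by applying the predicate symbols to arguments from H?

First count ground terms of depth ≤ 2.
Let N_k count ground terms of depth at most k. Each non-constant term of depth ≤ k is some function symbol applied to depth-≤(k−1) arguments, giving N_k = 5 + N_{k-1}.
N_0 = 5
N_1 = 5 + 5 = 10
N_2 = 5 + 10 = 15
So |H| = 15.
Each predicate of arity r yields |H|^r ground atoms (one per choice of an r-tuple from H):
  B: 15^3 = 3375;  A: 15^3 = 3375
Total ground atoms: 3375 + 3375 = 6750.

6750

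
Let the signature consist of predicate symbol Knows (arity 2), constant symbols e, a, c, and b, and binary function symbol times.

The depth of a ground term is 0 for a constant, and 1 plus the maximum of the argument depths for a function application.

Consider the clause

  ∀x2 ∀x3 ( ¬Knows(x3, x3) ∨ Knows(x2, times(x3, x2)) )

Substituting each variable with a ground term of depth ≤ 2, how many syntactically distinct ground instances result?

163216

Ground terms of depth ≤ 2:
  Let N_k count ground terms of depth at most k. Each non-constant term of depth ≤ k is some function symbol applied to depth-≤(k−1) arguments, giving N_k = 4 + N_{k-1}^2.
  N_0 = 4
  N_1 = 4 + 4^2 = 20
  N_2 = 4 + 20^2 = 404
So there are 404 ground terms available for substitution.
The clause has 2 distinct variables (x2, x3), each appearing in the body. In the free term algebra distinct substitutions yield syntactically distinct ground instances.
Number of ground instances = 404^2 = 163216.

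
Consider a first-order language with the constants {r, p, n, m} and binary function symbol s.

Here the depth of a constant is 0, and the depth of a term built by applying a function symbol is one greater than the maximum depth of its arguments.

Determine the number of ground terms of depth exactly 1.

Count level by level. With function symbols s/2, the terms of depth ≤ k are the 4 constants together with each function applied to depth-≤(k−1) tuples, so N_k = 4 + N_{k-1}^2.
N_0 = 4
N_1 = 4 + 4^2 = 20
Terms of depth exactly 1: N_1 − N_0 = 20 − 4 = 16.

16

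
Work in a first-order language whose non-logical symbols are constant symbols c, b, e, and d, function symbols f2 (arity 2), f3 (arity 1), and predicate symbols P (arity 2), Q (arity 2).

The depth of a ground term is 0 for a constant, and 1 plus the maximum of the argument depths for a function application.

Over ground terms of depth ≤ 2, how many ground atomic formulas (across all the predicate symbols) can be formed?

First count ground terms of depth ≤ 2.
Count level by level. With function symbols f2/2, f3/1, the terms of depth ≤ k are the 4 constants together with each function applied to depth-≤(k−1) tuples, so N_k = 4 + N_{k-1}^2 + N_{k-1}.
N_0 = 4
N_1 = 4 + 4^2 + 4 = 24
N_2 = 4 + 24^2 + 24 = 604
So |H| = 604.
For each predicate symbol, the number of ground atoms is |H| raised to its arity; summing:
  P: 604^2 = 364816;  Q: 604^2 = 364816
Total ground atoms: 364816 + 364816 = 729632.

729632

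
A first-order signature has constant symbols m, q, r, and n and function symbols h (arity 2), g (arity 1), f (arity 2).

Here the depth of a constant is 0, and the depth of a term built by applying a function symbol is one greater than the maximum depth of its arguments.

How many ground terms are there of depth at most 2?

3244

Write N_k for the number of ground terms of depth ≤ k. A term of depth ≤ k is either a constant or a function symbol applied to arguments of depth ≤ k−1, so N_k = 4 + N_{k-1}^2 + N_{k-1} + N_{k-1}^2.
N_0 = 4
N_1 = 4 + 4^2 + 4 + 4^2 = 40
N_2 = 4 + 40^2 + 40 + 40^2 = 3244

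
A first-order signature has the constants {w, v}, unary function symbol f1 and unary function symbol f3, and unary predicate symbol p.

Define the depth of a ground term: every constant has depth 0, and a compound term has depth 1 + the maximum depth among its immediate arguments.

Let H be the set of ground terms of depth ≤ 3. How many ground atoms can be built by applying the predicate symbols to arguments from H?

30

First count ground terms of depth ≤ 3.
Let N_k count ground terms of depth at most k. Each non-constant term of depth ≤ k is some function symbol applied to depth-≤(k−1) arguments, giving N_k = 2 + N_{k-1} + N_{k-1}.
N_0 = 2
N_1 = 2 + 2 + 2 = 6
N_2 = 2 + 6 + 6 = 14
N_3 = 2 + 14 + 14 = 30
So |H| = 30.
For each predicate symbol, the number of ground atoms is |H| raised to its arity; summing:
  p: 30
Total ground atoms: 30.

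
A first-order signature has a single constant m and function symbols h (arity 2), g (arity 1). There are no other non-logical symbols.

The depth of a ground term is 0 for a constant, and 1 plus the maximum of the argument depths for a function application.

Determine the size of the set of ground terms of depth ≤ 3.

183

Count level by level. With function symbols h/2, g/1, the terms of depth ≤ k are the 1 constant together with each function applied to depth-≤(k−1) tuples, so N_k = 1 + N_{k-1}^2 + N_{k-1}.
N_0 = 1
N_1 = 1 + 1^2 + 1 = 3
N_2 = 1 + 3^2 + 3 = 13
N_3 = 1 + 13^2 + 13 = 183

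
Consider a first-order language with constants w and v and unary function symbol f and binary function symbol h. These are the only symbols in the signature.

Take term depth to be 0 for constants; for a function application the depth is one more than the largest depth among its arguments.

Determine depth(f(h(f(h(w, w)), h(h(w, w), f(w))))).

4

depth(h(w, w)) = 1 + max(0, 0) = 1
depth(f(h(w, w))) = 1 + depth(h(w, w)) = 1 + 1 = 2
depth(f(w)) = 1 + depth(w) = 1 + 0 = 1
depth(h(h(w, w), f(w))) = 1 + max(1, 1) = 2
depth(h(f(h(w, w)), h(h(w, w), f(w)))) = 1 + max(2, 2) = 3
depth(f(h(f(h(w, w)), h(h(w, w), f(w))))) = 1 + depth(h(f(h(w, w)), h(h(w, w), f(w)))) = 1 + 3 = 4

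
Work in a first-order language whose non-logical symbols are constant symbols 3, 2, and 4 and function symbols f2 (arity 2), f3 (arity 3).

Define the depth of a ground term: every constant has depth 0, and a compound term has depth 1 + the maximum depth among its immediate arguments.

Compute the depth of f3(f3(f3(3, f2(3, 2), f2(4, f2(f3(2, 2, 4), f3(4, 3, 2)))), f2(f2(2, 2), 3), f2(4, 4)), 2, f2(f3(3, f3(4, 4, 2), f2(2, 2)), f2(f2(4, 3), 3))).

depth(f2(3, 2)) = 1 + max(0, 0) = 1
depth(f3(2, 2, 4)) = 1 + max(0, 0, 0) = 1
depth(f3(4, 3, 2)) = 1 + max(0, 0, 0) = 1
depth(f2(f3(2, 2, 4), f3(4, 3, 2))) = 1 + max(1, 1) = 2
depth(f2(4, f2(f3(2, 2, 4), f3(4, 3, 2)))) = 1 + max(0, 2) = 3
depth(f3(3, f2(3, 2), f2(4, f2(f3(2, 2, 4), f3(4, 3, 2))))) = 1 + max(0, 1, 3) = 4
depth(f2(2, 2)) = 1 + max(0, 0) = 1
depth(f2(f2(2, 2), 3)) = 1 + max(1, 0) = 2
depth(f2(4, 4)) = 1 + max(0, 0) = 1
depth(f3(f3(3, f2(3, 2), f2(4, f2(f3(2, 2, 4), f3(4, 3, 2)))), f2(f2(2, 2), 3), f2(4, 4))) = 1 + max(4, 2, 1) = 5
depth(f3(4, 4, 2)) = 1 + max(0, 0, 0) = 1
depth(f3(3, f3(4, 4, 2), f2(2, 2))) = 1 + max(0, 1, 1) = 2
depth(f2(4, 3)) = 1 + max(0, 0) = 1
depth(f2(f2(4, 3), 3)) = 1 + max(1, 0) = 2
depth(f2(f3(3, f3(4, 4, 2), f2(2, 2)), f2(f2(4, 3), 3))) = 1 + max(2, 2) = 3
depth(f3(f3(f3(3, f2(3, 2), f2(4, f2(f3(2, 2, 4), f3(4, 3, 2)))), f2(f2(2, 2), 3), f2(4, 4)), 2, f2(f3(3, f3(4, 4, 2), f2(2, 2)), f2(f2(4, 3), 3)))) = 1 + max(5, 0, 3) = 6

6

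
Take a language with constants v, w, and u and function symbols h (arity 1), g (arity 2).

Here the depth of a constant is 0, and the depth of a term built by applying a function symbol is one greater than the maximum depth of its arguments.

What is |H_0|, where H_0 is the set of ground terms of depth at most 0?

3

If N_k denotes the number of depth-≤k ground terms, the 3 constants give N_0 = 3, and each function symbol of arity r contributes N_{k-1}^r new terms at level k: N_k = 3 + N_{k-1} + N_{k-1}^2.
N_0 = 3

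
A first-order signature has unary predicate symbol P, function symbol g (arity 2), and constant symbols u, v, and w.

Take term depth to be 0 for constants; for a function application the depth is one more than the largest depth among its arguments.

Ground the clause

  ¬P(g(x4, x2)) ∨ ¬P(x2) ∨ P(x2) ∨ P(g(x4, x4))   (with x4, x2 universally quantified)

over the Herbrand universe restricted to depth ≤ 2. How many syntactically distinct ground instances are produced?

21609

Ground terms of depth ≤ 2:
  Write N_k for the number of ground terms of depth ≤ k. A term of depth ≤ k is either a constant or a function symbol applied to arguments of depth ≤ k−1, so N_k = 3 + N_{k-1}^2.
  N_0 = 3
  N_1 = 3 + 3^2 = 12
  N_2 = 3 + 12^2 = 147
So there are 147 ground terms available for substitution.
There are 2 variables to instantiate (x4, x2), each occurring in at least one literal, so different choices give different ground instances.
Number of ground instances = 147^2 = 21609.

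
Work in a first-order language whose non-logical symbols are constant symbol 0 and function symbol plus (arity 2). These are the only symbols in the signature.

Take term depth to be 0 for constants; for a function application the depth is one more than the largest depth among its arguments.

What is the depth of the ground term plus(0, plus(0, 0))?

2

depth(plus(0, 0)) = 1 + max(0, 0) = 1
depth(plus(0, plus(0, 0))) = 1 + max(0, 1) = 2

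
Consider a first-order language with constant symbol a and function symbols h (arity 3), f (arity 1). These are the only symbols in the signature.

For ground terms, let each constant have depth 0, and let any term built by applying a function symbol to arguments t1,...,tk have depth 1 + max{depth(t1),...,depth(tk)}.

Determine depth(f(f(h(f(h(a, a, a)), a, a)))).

5

depth(h(a, a, a)) = 1 + max(0, 0, 0) = 1
depth(f(h(a, a, a))) = 1 + depth(h(a, a, a)) = 1 + 1 = 2
depth(h(f(h(a, a, a)), a, a)) = 1 + max(2, 0, 0) = 3
depth(f(h(f(h(a, a, a)), a, a))) = 1 + depth(h(f(h(a, a, a)), a, a)) = 1 + 3 = 4
depth(f(f(h(f(h(a, a, a)), a, a)))) = 1 + depth(f(h(f(h(a, a, a)), a, a))) = 1 + 4 = 5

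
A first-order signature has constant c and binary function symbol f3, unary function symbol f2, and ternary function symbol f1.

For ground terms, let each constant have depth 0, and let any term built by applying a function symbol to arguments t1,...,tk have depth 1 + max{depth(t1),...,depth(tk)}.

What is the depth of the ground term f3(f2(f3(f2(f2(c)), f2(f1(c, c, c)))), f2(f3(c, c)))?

depth(f2(c)) = 1 + depth(c) = 1 + 0 = 1
depth(f2(f2(c))) = 1 + depth(f2(c)) = 1 + 1 = 2
depth(f1(c, c, c)) = 1 + max(0, 0, 0) = 1
depth(f2(f1(c, c, c))) = 1 + depth(f1(c, c, c)) = 1 + 1 = 2
depth(f3(f2(f2(c)), f2(f1(c, c, c)))) = 1 + max(2, 2) = 3
depth(f2(f3(f2(f2(c)), f2(f1(c, c, c))))) = 1 + depth(f3(f2(f2(c)), f2(f1(c, c, c)))) = 1 + 3 = 4
depth(f3(c, c)) = 1 + max(0, 0) = 1
depth(f2(f3(c, c))) = 1 + depth(f3(c, c)) = 1 + 1 = 2
depth(f3(f2(f3(f2(f2(c)), f2(f1(c, c, c)))), f2(f3(c, c)))) = 1 + max(4, 2) = 5

5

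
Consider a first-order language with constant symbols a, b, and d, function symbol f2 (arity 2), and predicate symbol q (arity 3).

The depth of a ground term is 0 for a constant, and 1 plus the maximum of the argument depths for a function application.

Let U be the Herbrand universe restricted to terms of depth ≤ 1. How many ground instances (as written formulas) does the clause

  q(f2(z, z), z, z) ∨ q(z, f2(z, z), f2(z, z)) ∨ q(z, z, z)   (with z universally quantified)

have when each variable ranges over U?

12

Ground terms of depth ≤ 1:
  Write N_k for the number of ground terms of depth ≤ k. A term of depth ≤ k is either a constant or a function symbol applied to arguments of depth ≤ k−1, so N_k = 3 + N_{k-1}^2.
  N_0 = 3
  N_1 = 3 + 3^2 = 12
  Explicitly: a, b, d, f2(a, a), f2(a, b), f2(a, d), f2(b, a), f2(b, b), f2(b, d), f2(d, a), f2(d, b), f2(d, d).
So there are 12 ground terms available for substitution.
The body mentions the single quantified variable z; since ground terms form a free algebra, no two substitutions collapse to the same formula.
Number of ground instances = 12.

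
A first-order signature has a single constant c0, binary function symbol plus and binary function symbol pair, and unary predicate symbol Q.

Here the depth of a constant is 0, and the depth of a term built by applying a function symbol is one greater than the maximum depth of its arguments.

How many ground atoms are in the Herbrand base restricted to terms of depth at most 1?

First count ground terms of depth ≤ 1.
Let N_k = |{terms of depth ≤ k}|. Then N_0 = 1 and N_k = 1 + N_{k-1}^2 + N_{k-1}^2 for k ≥ 1 (one summand per function symbol, arity giving the exponent).
N_0 = 1
N_1 = 1 + 1^2 + 1^2 = 3
Explicitly: c0, plus(c0, c0), pair(c0, c0).
So |H| = 3.
For each predicate symbol, the number of ground atoms is |H| raised to its arity; summing:
  Q: 3
Total ground atoms: 3.

3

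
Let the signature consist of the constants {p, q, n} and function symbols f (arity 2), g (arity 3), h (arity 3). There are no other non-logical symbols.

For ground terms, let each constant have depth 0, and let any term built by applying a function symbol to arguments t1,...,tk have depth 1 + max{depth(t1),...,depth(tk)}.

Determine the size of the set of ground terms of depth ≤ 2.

Write N_k for the number of ground terms of depth ≤ k. A term of depth ≤ k is either a constant or a function symbol applied to arguments of depth ≤ k−1, so N_k = 3 + N_{k-1}^2 + N_{k-1}^3 + N_{k-1}^3.
N_0 = 3
N_1 = 3 + 3^2 + 3^3 + 3^3 = 66
N_2 = 3 + 66^2 + 66^3 + 66^3 = 579351

579351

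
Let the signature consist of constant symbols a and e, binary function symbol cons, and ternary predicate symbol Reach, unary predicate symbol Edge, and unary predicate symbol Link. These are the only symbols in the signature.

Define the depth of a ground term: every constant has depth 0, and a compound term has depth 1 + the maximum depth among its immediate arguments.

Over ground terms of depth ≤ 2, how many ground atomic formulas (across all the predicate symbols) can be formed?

54948

First count ground terms of depth ≤ 2.
Let N_k count ground terms of depth at most k. Each non-constant term of depth ≤ k is some function symbol applied to depth-≤(k−1) arguments, giving N_k = 2 + N_{k-1}^2.
N_0 = 2
N_1 = 2 + 2^2 = 6
N_2 = 2 + 6^2 = 38
So |H| = 38.
For each predicate symbol, the number of ground atoms is |H| raised to its arity; summing:
  Reach: 38^3 = 54872;  Edge: 38;  Link: 38
Total ground atoms: 54872 + 38 + 38 = 54948.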